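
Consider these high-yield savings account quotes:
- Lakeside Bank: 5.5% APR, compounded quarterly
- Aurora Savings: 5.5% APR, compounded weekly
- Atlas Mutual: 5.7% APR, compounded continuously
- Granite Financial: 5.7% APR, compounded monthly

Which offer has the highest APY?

Lakeside Bank: (1 + 0.055/4)^4 − 1 = 5.614%
Aurora Savings: (1 + 0.055/52)^52 − 1 = 5.651%
Atlas Mutual: e^0.057 − 1 = 5.866%
Granite Financial: (1 + 0.057/12)^12 − 1 = 5.851%
The highest effective annual rate is Atlas Mutual at 5.866%.

Atlas Mutual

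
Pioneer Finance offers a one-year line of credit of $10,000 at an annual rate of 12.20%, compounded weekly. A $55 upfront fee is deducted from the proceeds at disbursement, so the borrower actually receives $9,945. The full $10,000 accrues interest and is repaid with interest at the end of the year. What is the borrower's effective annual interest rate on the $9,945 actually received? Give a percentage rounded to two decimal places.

13.58%

Amount owed after one year: 10,000 × (1 + 0.1220/52)^52 = 10,000 × 1.129593 = $11,295.93.
Effective rate on net proceeds: 11,295.93 / 9,945 − 1 = 0.135840 = 13.58%.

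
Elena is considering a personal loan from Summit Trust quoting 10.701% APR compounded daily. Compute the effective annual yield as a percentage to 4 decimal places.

11.2928%

EAR = (1 + 0.10701/365)^365 − 1.
= (1 + 0.000293)^365 − 1 = 1.112928 − 1 = 11.2928%.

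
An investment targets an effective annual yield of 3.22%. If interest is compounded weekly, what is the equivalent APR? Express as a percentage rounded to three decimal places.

(1 + r/52)^52 − 1 = 0.0322, so 1 + r/52 = 1.0322^(1/52).
r/52 = 0.000610, so r = 0.031702 = 3.170%.

3.170%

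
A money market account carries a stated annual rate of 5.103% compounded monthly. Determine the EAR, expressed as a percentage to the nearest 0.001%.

EAR = (1 + 0.05103/12)^12 − 1.
= (1 + 0.004253)^12 − 1 = 1.052241 − 1 = 5.224%.

5.224%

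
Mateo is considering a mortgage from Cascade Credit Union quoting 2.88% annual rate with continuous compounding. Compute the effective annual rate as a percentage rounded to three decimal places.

With continuous compounding, EAR = e^0.0288 − 1.
e^0.0288 = 1.029219, so EAR = 0.029219 = 2.922%.

2.922%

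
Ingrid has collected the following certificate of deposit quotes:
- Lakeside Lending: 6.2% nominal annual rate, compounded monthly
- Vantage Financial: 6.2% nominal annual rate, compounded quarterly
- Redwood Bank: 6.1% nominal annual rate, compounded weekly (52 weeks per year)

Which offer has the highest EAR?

Lakeside Lending: (1 + 0.062/12)^12 − 1 = 6.379%
Vantage Financial: (1 + 0.062/4)^4 − 1 = 6.346%
Redwood Bank: (1 + 0.061/52)^52 − 1 = 6.286%
The highest effective annual rate is Lakeside Lending at 6.379%.

Lakeside Lending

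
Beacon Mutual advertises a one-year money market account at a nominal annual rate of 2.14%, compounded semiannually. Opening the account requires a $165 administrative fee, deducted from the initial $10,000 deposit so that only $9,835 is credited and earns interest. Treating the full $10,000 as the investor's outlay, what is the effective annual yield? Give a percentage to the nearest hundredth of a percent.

0.47%

Value after one year: 9,835 × (1 + 0.0214/2)^2 = 9,835 × 1.021514 = $10,046.60.
Effective yield on the $10,000 outlay: 10,046.60 / 10,000 − 1 = 0.004660 = 0.47%.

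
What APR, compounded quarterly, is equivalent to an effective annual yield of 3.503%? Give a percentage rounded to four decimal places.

(1 + r/4)^4 − 1 = 0.03503, so 1 + r/4 = 1.03503^(1/4).
r/4 = 0.008645, so r = 0.034579 = 3.4579%.

3.4579%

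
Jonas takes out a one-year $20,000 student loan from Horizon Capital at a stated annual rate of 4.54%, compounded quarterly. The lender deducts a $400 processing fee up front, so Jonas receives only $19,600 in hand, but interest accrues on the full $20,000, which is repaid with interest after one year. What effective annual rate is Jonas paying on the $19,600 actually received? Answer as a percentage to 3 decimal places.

Amount owed after one year: 20,000 × (1 + 0.0454/4)^4 = 20,000 × 1.046179 = $20,923.58.
Effective rate on net proceeds: 20,923.58 / 19,600 − 1 = 0.067529 = 6.753%.

6.753%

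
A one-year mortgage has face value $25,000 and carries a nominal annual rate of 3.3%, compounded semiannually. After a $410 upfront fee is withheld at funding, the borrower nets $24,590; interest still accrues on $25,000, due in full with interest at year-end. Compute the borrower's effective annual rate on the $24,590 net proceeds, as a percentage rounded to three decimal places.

Amount owed after one year: 25,000 × (1 + 0.033/2)^2 = 25,000 × 1.033272 = $25,831.81.
Effective rate on net proceeds: 25,831.81 / 24,590 − 1 = 0.050500 = 5.050%.

5.050%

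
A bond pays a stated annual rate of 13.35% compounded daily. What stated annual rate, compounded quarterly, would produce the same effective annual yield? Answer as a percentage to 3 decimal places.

EAR = (1 + 0.1335/365)^365 − 1 = 0.142793.
Solve (1 + r/4)^4 = 1.142793: r/4 = 1.142793^(1/4) − 1 = 0.033932, so r = 0.135728 = 13.573%.

13.573%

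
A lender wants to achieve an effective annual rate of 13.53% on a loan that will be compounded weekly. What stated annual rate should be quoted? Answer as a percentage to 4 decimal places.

12.7052%

(1 + r/52)^52 − 1 = 0.1353, so 1 + r/52 = 1.1353^(1/52).
r/52 = 0.002443, so r = 0.127052 = 12.7052%.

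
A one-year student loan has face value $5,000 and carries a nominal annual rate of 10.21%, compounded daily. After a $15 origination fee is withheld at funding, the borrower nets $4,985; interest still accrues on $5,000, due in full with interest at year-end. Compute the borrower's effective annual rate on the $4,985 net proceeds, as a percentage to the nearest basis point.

11.08%

Amount owed after one year: 5,000 × (1 + 0.1021/365)^365 = 5,000 × 1.107478 = $5,537.39.
Effective rate on net proceeds: 5,537.39 / 4,985 − 1 = 0.110811 = 11.08%.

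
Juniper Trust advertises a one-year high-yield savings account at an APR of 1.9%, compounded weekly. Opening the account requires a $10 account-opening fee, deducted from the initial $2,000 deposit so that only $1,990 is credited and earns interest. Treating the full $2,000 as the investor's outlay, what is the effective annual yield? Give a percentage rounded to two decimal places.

Value after one year: 1,990 × (1 + 0.019/52)^52 = 1,990 × 1.019178 = $2,028.16.
Effective yield on the $2,000 outlay: 2,028.16 / 2,000 − 1 = 0.014082 = 1.41%.

1.41%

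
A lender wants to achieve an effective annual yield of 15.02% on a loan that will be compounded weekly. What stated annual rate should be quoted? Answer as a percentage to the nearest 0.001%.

14.012%

(1 + r/52)^52 − 1 = 0.1502, so 1 + r/52 = 1.1502^(1/52).
r/52 = 0.002695, so r = 0.140124 = 14.012%.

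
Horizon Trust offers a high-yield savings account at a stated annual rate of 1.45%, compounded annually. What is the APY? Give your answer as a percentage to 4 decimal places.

Annual compounding means the effective rate equals the nominal rate: 1.4500%.

1.4500%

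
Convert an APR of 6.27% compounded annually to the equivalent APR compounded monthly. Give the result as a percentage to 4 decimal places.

Compounded annually, EAR = nominal = 0.062700.
Solve (1 + r/12)^12 = 1.062700: r/12 = 1.062700^(1/12) − 1 = 0.005081, so r = 0.060967 = 6.0967%.

6.0967%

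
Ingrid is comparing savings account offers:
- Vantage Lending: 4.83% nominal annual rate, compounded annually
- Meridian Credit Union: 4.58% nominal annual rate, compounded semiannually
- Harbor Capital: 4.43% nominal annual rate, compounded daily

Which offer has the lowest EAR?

Harbor Capital

Vantage Lending: compounded annually, EAR = 4.830%
Meridian Credit Union: (1 + 0.0458/2)^2 − 1 = 4.632%
Harbor Capital: (1 + 0.0443/365)^365 − 1 = 4.529%
The lowest effective annual rate is Harbor Capital at 4.529%.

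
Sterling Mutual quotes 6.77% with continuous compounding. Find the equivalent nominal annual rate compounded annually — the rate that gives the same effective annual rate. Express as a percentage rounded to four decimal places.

7.0044%

EAR under continuous compounding: e^0.0677 − 1 = 0.070044.
Compounded annually, the equivalent nominal rate is the EAR itself: 7.0044%.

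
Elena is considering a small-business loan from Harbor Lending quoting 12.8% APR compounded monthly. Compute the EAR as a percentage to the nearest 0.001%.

EAR = (1 + 0.128/12)^12 − 1.
= 1.135783 − 1 = 13.578%.

13.578%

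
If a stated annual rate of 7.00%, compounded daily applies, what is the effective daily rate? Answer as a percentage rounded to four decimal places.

With a nominal annual rate compounded daily, the periodic rate is the nominal rate divided by 365.
i = 0.0700 / 365 = 0.0001918 = 0.0192%.

0.0192%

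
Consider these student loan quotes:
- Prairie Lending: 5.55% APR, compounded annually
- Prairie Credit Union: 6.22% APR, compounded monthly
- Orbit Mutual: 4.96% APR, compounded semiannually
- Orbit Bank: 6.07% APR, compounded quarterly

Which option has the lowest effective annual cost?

Orbit Mutual

Prairie Lending: compounded annually, EAR = 5.550%
Prairie Credit Union: (1 + 0.0622/12)^12 − 1 = 6.400%
Orbit Mutual: (1 + 0.0496/2)^2 − 1 = 5.022%
Orbit Bank: (1 + 0.0607/4)^4 − 1 = 6.210%
The lowest effective annual rate is Orbit Mutual at 5.022%.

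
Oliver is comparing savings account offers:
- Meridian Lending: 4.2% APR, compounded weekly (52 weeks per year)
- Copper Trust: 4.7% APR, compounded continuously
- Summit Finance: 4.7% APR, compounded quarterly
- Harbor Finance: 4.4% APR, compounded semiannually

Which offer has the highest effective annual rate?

Copper Trust

Meridian Lending: (1 + 0.042/52)^52 − 1 = 4.288%
Copper Trust: e^0.047 − 1 = 4.812%
Summit Finance: (1 + 0.047/4)^4 − 1 = 4.783%
Harbor Finance: (1 + 0.044/2)^2 − 1 = 4.448%
The highest effective annual rate is Copper Trust at 4.812%.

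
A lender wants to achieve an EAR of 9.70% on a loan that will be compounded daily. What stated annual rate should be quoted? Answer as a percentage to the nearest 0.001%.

(1 + r/365)^365 − 1 = 0.0970, so 1 + r/365 = 1.0970^(1/365).
r/365 = 0.000254, so r = 0.092591 = 9.259%.

9.259%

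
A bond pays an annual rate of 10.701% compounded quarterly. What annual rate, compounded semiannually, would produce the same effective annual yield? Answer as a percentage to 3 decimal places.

10.844%

EAR = (1 + 0.10701/4)^4 − 1 = 0.111381.
Solve (1 + r/2)^2 = 1.111381: r/2 = 1.111381^(1/2) − 1 = 0.054221, so r = 0.108441 = 10.844%.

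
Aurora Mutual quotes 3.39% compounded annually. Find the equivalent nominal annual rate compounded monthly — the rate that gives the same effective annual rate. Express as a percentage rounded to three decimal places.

3.338%

Compounded annually, EAR = nominal = 0.033900.
Solve (1 + r/12)^12 = 1.033900: r/12 = 1.033900^(1/12) − 1 = 0.002782, so r = 0.033384 = 3.338%.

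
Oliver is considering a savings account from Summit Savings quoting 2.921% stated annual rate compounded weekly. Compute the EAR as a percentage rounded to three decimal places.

EAR = (1 + 0.02921/52)^52 − 1.
= (1 + 0.000562)^52 − 1 = 1.029632 − 1 = 2.963%.

2.963%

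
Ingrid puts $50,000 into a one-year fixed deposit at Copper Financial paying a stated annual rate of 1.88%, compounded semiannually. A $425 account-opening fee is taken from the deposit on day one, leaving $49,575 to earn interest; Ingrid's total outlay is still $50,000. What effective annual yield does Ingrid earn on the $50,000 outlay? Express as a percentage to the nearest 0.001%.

1.023%

Value after one year: 49,575 × (1 + 0.0188/2)^2 = 49,575 × 1.018888 = $50,511.39.
Effective yield on the $50,000 outlay: 50,511.39 / 50,000 − 1 = 0.010228 = 1.023%.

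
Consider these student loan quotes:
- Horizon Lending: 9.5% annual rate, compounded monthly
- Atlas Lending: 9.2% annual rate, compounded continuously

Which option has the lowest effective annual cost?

Horizon Lending: (1 + 0.095/12)^12 − 1 = 9.925%
Atlas Lending: e^0.092 − 1 = 9.636%
The lowest effective annual rate is Atlas Lending at 9.636%.

Atlas Lending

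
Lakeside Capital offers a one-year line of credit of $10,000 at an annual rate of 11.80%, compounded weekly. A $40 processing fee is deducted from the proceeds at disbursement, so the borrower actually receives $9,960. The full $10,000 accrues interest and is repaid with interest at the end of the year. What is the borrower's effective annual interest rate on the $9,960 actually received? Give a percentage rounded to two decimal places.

12.96%

Amount owed after one year: 10,000 × (1 + 0.1180/52)^52 = 10,000 × 1.125094 = $11,250.94.
Effective rate on net proceeds: 11,250.94 / 9,960 − 1 = 0.129612 = 12.96%.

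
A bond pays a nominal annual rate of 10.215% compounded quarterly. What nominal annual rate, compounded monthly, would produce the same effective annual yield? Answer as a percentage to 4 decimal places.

10.1293%

EAR = (1 + 0.10215/4)^4 − 1 = 0.106130.
Solve (1 + r/12)^12 = 1.106130: r/12 = 1.106130^(1/12) − 1 = 0.008441, so r = 0.101293 = 10.1293%.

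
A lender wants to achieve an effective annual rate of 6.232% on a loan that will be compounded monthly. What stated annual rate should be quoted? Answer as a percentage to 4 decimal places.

(1 + r/12)^12 − 1 = 0.06232, so 1 + r/12 = 1.06232^(1/12).
r/12 = 0.005051, so r = 0.060608 = 6.0608%.

6.0608%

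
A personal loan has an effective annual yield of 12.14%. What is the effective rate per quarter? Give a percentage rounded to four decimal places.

2.9059%

The per-quarter rate i satisfies (1 + i)^4 = 1 + 0.1214.
i = 1.1214^(1/4) − 1 = 0.0290587 = 2.9059%.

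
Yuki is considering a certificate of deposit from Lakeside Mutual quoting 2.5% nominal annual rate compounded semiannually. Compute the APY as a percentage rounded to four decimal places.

2.5156%

EAR = (1 + 0.025/2)^2 − 1.
= (1 + 0.012500)^2 − 1 = 1.025156 − 1 = 2.5156%.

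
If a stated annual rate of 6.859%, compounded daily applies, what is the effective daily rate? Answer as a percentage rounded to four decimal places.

0.0188%

With a nominal annual rate compounded daily, the periodic rate is the nominal rate divided by 365.
i = 0.06859 / 365 = 0.0001879 = 0.0188%.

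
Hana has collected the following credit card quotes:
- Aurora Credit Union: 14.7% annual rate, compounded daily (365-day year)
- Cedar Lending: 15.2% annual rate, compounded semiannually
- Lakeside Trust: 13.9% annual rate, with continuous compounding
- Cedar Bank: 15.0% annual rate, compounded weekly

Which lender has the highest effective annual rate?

Aurora Credit Union: (1 + 0.147/365)^365 − 1 = 15.832%
Cedar Lending: (1 + 0.152/2)^2 − 1 = 15.778%
Lakeside Trust: e^0.139 − 1 = 14.912%
Cedar Bank: (1 + 0.150/52)^52 − 1 = 16.158%
The highest effective annual rate is Cedar Bank at 16.158%.

Cedar Bank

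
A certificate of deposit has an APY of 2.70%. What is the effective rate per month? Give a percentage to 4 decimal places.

0.2223%

The per-month rate i satisfies (1 + i)^12 = 1 + 0.0270.
i = 1.0270^(1/12) − 1 = 0.0022226 = 0.2223%.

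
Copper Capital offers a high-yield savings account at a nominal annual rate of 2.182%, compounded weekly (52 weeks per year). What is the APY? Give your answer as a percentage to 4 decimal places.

EAR = (1 + 0.02182/52)^52 − 1.
= (1 + 0.000420)^52 − 1 = 1.022055 − 1 = 2.2055%.

2.2055%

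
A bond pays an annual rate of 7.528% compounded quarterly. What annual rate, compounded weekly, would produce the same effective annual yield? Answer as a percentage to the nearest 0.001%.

EAR = (1 + 0.07528/4)^4 − 1 = 0.077432.
Solve (1 + r/52)^52 = 1.077432: r/52 = 1.077432^(1/52) − 1 = 0.001435, so r = 0.074634 = 7.463%.

7.463%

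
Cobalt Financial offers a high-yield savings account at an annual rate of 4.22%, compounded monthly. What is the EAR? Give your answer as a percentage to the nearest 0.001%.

4.303%

EAR = (1 + 0.0422/12)^12 − 1.
= 1.043026 − 1 = 4.303%.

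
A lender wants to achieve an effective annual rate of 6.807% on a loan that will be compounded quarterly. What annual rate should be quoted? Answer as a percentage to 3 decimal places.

6.640%

(1 + r/4)^4 − 1 = 0.06807, so 1 + r/4 = 1.06807^(1/4).
r/4 = 0.016600, so r = 0.066398 = 6.640%.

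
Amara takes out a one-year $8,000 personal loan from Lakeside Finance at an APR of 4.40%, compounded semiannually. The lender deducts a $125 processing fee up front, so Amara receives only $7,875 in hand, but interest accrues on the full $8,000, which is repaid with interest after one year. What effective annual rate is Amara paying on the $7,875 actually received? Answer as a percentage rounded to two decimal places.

Amount owed after one year: 8,000 × (1 + 0.0440/2)^2 = 8,000 × 1.044484 = $8,355.87.
Effective rate on net proceeds: 8,355.87 / 7,875 − 1 = 0.061063 = 6.11%.

6.11%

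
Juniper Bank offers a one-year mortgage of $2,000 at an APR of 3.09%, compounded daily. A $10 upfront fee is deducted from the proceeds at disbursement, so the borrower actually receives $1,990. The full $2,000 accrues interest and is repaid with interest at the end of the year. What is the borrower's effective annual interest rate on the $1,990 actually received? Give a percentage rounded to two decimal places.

Amount owed after one year: 2,000 × (1 + 0.0309/365)^365 = 2,000 × 1.031381 = $2,062.76.
Effective rate on net proceeds: 2,062.76 / 1,990 − 1 = 0.036564 = 3.66%.

3.66%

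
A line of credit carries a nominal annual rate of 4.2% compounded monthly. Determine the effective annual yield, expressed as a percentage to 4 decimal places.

EAR = (1 + 0.042/12)^12 − 1.
= (1 + 0.003500)^12 − 1 = 1.042818 − 1 = 4.2818%.

4.2818%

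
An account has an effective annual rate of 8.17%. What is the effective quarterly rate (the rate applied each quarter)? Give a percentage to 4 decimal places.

1.9827%

The per-quarter rate i satisfies (1 + i)^4 = 1 + 0.0817.
i = 1.0817^(1/4) − 1 = 0.0198275 = 1.9827%.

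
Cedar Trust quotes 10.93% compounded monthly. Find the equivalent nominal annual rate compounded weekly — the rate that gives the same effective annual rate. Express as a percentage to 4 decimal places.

10.8919%

EAR = (1 + 0.1093/12)^12 − 1 = 0.114945.
Solve (1 + r/52)^52 = 1.114945: r/52 = 1.114945^(1/52) − 1 = 0.002095, so r = 0.108919 = 10.8919%.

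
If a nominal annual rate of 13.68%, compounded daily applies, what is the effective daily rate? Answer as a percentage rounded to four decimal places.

With a nominal annual rate compounded daily, the periodic rate is the nominal rate divided by 365.
i = 0.1368 / 365 = 0.0003748 = 0.0375%.

0.0375%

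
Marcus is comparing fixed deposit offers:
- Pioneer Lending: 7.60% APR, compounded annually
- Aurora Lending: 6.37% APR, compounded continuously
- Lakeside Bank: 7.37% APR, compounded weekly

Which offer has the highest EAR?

Pioneer Lending: compounded annually, EAR = 7.600%
Aurora Lending: e^0.0637 − 1 = 6.577%
Lakeside Bank: (1 + 0.0737/52)^52 − 1 = 7.643%
The highest effective annual rate is Lakeside Bank at 7.643%.

Lakeside Bank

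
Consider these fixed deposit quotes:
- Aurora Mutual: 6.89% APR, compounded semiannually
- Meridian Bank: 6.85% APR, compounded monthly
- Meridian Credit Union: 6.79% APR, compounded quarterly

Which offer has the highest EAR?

Aurora Mutual: (1 + 0.0689/2)^2 − 1 = 7.009%
Meridian Bank: (1 + 0.0685/12)^12 − 1 = 7.069%
Meridian Credit Union: (1 + 0.0679/4)^4 − 1 = 6.965%
The highest effective annual rate is Meridian Bank at 7.069%.

Meridian Bank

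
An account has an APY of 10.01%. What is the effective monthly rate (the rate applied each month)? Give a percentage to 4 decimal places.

0.7982%

The per-month rate i satisfies (1 + i)^12 = 1 + 0.1001.
i = 1.1001^(1/12) − 1 = 0.0079818 = 0.7982%.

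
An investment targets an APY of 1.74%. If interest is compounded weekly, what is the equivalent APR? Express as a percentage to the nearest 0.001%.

1.725%

(1 + r/52)^52 − 1 = 0.0174, so 1 + r/52 = 1.0174^(1/52).
r/52 = 0.000332, so r = 0.017253 = 1.725%.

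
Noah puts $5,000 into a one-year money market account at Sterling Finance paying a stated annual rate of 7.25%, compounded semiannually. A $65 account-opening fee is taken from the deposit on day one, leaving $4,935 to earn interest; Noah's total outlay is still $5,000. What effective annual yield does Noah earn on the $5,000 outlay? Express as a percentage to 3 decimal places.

5.985%

Value after one year: 4,935 × (1 + 0.0725/2)^2 = 4,935 × 1.073814 = $5,299.27.
Effective yield on the $5,000 outlay: 5,299.27 / 5,000 − 1 = 0.059854 = 5.985%.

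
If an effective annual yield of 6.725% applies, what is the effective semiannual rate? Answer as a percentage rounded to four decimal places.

3.3078%

The per-half-year rate i satisfies (1 + i)^2 = 1 + 0.06725.
i = 1.06725^(1/2) − 1 = 0.0330779 = 3.3078%.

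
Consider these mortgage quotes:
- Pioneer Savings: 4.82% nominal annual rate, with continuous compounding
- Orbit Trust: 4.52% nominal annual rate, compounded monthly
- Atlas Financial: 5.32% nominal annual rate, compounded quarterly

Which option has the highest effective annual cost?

Atlas Financial

Pioneer Savings: e^0.0482 − 1 = 4.938%
Orbit Trust: (1 + 0.0452/12)^12 − 1 = 4.615%
Atlas Financial: (1 + 0.0532/4)^4 − 1 = 5.427%
The highest effective annual rate is Atlas Financial at 5.427%.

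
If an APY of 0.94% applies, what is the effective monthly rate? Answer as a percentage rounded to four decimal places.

0.0780%

The per-month rate i satisfies (1 + i)^12 = 1 + 0.0094.
i = 1.0094^(1/12) − 1 = 0.0007800 = 0.0780%.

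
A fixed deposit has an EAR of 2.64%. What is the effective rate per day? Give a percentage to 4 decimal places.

The per-day rate i satisfies (1 + i)^365 = 1 + 0.0264.
i = 1.0264^(1/365) − 1 = 0.0000714 = 0.0071%.

0.0071%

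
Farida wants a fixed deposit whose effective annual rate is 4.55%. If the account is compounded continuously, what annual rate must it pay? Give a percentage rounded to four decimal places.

Continuous: nominal r satisfies e^r − 1 = 0.0455.
r = ln(1 + 0.0455) = ln(1.0455) = 0.044495 = 4.4495%.

4.4495%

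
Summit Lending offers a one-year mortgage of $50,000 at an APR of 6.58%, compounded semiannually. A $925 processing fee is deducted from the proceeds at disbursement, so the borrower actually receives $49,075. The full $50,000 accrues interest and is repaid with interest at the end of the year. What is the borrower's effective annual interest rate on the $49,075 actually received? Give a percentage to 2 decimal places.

8.70%

Amount owed after one year: 50,000 × (1 + 0.0658/2)^2 = 50,000 × 1.066882 = $53,344.12.
Effective rate on net proceeds: 53,344.12 / 49,075 − 1 = 0.086992 = 8.70%.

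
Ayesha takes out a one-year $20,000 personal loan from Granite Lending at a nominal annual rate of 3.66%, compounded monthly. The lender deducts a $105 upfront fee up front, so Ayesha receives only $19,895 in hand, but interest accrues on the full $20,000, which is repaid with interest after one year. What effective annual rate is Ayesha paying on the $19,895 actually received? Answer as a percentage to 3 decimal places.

4.269%

Amount owed after one year: 20,000 × (1 + 0.0366/12)^12 = 20,000 × 1.037220 = $20,744.41.
Effective rate on net proceeds: 20,744.41 / 19,895 − 1 = 0.042694 = 4.269%.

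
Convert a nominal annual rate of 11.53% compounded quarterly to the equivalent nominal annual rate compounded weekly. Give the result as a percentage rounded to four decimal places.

EAR = (1 + 0.1153/4)^4 − 1 = 0.120382.
Solve (1 + r/52)^52 = 1.120382: r/52 = 1.120382^(1/52) − 1 = 0.002188, so r = 0.113794 = 11.3794%.

11.3794%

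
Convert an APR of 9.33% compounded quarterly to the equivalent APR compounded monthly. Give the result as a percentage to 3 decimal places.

EAR = (1 + 0.0933/4)^4 − 1 = 0.096615.
Solve (1 + r/12)^12 = 1.096615: r/12 = 1.096615^(1/12) − 1 = 0.007715, so r = 0.092584 = 9.258%.

9.258%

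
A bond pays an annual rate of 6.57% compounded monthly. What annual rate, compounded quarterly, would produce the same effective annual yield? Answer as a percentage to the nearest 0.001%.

EAR = (1 + 0.0657/12)^12 − 1 = 0.067715.
Solve (1 + r/4)^4 = 1.067715: r/4 = 1.067715^(1/4) − 1 = 0.016515, so r = 0.066060 = 6.606%.

6.606%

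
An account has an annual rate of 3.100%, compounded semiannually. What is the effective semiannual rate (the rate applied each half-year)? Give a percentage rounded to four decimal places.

1.5500%

With a nominal annual rate compounded semiannually, the periodic rate is the nominal rate divided by 2.
i = 0.03100 / 2 = 0.0155000 = 1.5500%.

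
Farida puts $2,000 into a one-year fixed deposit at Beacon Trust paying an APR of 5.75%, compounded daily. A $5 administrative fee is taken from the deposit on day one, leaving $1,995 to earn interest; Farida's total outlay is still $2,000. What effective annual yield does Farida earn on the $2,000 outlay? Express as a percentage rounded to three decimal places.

5.653%

Value after one year: 1,995 × (1 + 0.0575/365)^365 = 1,995 × 1.059180 = $2,113.07.
Effective yield on the $2,000 outlay: 2,113.07 / 2,000 − 1 = 0.056533 = 5.653%.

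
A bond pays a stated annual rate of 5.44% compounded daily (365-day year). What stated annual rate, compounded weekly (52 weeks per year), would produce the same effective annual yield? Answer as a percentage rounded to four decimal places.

5.4424%

EAR = (1 + 0.0544/365)^365 − 1 = 0.055903.
Solve (1 + r/52)^52 = 1.055903: r/52 = 1.055903^(1/52) − 1 = 0.001047, so r = 0.054424 = 5.4424%.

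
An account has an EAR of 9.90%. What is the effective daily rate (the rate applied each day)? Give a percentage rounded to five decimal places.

The per-day rate i satisfies (1 + i)^365 = 1 + 0.0990.
i = 1.0990^(1/365) − 1 = 0.0002587 = 0.02587%.

0.02587%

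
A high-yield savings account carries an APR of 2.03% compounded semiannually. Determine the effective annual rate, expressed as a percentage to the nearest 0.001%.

2.040%

EAR = (1 + 0.0203/2)^2 − 1.
= (1 + 0.010150)^2 − 1 = 1.020403 − 1 = 2.040%.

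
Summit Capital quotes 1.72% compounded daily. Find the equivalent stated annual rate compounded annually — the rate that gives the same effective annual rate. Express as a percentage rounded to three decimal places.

1.735%

EAR = (1 + 0.0172/365)^365 − 1 = 0.017348.
Compounded annually, the equivalent nominal rate is the EAR itself: 1.735%.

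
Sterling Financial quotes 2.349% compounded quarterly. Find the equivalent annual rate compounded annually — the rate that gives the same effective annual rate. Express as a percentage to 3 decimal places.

2.370%

EAR = (1 + 0.02349/4)^4 − 1 = 0.023698.
Compounded annually, the equivalent nominal rate is the EAR itself: 2.370%.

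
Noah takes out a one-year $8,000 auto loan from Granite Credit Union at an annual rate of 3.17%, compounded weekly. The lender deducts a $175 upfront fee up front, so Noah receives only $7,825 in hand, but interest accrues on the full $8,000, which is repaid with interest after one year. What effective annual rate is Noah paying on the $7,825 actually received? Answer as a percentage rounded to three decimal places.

5.528%

Amount owed after one year: 8,000 × (1 + 0.0317/52)^52 = 8,000 × 1.032198 = $8,257.58.
Effective rate on net proceeds: 8,257.58 / 7,825 − 1 = 0.055282 = 5.528%.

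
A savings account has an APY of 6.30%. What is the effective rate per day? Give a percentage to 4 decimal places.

0.0167%

The per-day rate i satisfies (1 + i)^365 = 1 + 0.0630.
i = 1.0630^(1/365) − 1 = 0.0001674 = 0.0167%.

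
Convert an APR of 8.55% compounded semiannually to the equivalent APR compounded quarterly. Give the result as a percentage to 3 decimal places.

EAR = (1 + 0.0855/2)^2 − 1 = 0.087328.
Solve (1 + r/4)^4 = 1.087328: r/4 = 1.087328^(1/4) − 1 = 0.021151, so r = 0.084605 = 8.461%.

8.461%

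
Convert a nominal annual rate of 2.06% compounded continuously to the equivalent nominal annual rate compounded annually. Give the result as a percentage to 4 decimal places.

2.0814%

EAR under continuous compounding: e^0.0206 − 1 = 0.020814.
Compounded annually, the equivalent nominal rate is the EAR itself: 2.0814%.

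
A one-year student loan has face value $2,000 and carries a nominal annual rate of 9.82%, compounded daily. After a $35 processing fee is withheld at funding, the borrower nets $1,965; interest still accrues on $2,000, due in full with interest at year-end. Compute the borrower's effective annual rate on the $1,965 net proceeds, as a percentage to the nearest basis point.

12.28%

Amount owed after one year: 2,000 × (1 + 0.0982/365)^365 = 2,000 × 1.103169 = $2,206.34.
Effective rate on net proceeds: 2,206.34 / 1,965 − 1 = 0.122818 = 12.28%.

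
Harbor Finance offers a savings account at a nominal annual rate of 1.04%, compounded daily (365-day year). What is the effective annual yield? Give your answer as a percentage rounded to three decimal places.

EAR = (1 + 0.0104/365)^365 − 1.
= (1 + 0.000028)^365 − 1 = 1.010454 − 1 = 1.045%.

1.045%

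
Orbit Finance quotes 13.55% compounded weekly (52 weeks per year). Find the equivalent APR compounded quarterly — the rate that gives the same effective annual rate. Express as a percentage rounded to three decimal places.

13.764%

EAR = (1 + 0.1355/52)^52 − 1 = 0.144907.
Solve (1 + r/4)^4 = 1.144907: r/4 = 1.144907^(1/4) − 1 = 0.034410, so r = 0.137639 = 13.764%.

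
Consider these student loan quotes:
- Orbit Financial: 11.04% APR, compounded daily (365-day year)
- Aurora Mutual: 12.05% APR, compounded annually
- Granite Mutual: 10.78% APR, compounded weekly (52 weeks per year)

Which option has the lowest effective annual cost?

Granite Mutual

Orbit Financial: (1 + 0.1104/365)^365 − 1 = 11.671%
Aurora Mutual: compounded annually, EAR = 12.050%
Granite Mutual: (1 + 0.1078/52)^52 − 1 = 11.370%
The lowest effective annual rate is Granite Mutual at 11.370%.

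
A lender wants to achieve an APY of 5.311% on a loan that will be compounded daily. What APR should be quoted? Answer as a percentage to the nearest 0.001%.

(1 + r/365)^365 − 1 = 0.05311, so 1 + r/365 = 1.05311^(1/365).
r/365 = 0.000142, so r = 0.051751 = 5.175%.

5.175%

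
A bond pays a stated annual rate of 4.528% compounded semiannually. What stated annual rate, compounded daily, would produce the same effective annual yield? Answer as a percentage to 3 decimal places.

EAR = (1 + 0.04528/2)^2 − 1 = 0.045793.
Solve (1 + r/365)^365 = 1.045793: r/365 = 1.045793^(1/365) − 1 = 0.000123, so r = 0.044778 = 4.478%.

4.478%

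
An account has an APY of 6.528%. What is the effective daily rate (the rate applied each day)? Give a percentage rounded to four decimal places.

The per-day rate i satisfies (1 + i)^365 = 1 + 0.06528.
i = 1.06528^(1/365) − 1 = 0.0001733 = 0.0173%.

0.0173%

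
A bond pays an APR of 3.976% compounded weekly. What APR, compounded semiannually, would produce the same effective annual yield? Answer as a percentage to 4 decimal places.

EAR = (1 + 0.03976/52)^52 − 1 = 0.040545.
Solve (1 + r/2)^2 = 1.040545: r/2 = 1.040545^(1/2) − 1 = 0.020071, so r = 0.040142 = 4.0142%.

4.0142%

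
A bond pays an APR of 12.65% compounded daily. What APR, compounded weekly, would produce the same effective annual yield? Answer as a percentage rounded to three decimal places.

12.663%

EAR = (1 + 0.1265/365)^365 − 1 = 0.134825.
Solve (1 + r/52)^52 = 1.134825: r/52 = 1.134825^(1/52) − 1 = 0.002435, so r = 0.126632 = 12.663%.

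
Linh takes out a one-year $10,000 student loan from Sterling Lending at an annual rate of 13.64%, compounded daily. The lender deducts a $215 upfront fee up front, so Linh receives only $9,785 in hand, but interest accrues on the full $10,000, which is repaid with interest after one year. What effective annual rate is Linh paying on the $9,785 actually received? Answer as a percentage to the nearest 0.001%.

17.129%

Amount owed after one year: 10,000 × (1 + 0.1364/365)^365 = 10,000 × 1.146111 = $11,461.11.
Effective rate on net proceeds: 11,461.11 / 9,785 − 1 = 0.171294 = 17.129%.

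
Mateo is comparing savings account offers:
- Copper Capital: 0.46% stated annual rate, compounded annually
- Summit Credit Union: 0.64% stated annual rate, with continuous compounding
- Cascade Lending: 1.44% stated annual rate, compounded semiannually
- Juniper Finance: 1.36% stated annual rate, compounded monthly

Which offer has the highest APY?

Copper Capital: compounded annually, EAR = 0.460%
Summit Credit Union: e^0.0064 − 1 = 0.642%
Cascade Lending: (1 + 0.0144/2)^2 − 1 = 1.445%
Juniper Finance: (1 + 0.0136/12)^12 − 1 = 1.369%
The highest effective annual rate is Cascade Lending at 1.445%.

Cascade Lending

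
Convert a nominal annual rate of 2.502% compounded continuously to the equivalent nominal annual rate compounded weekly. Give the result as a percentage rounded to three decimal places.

2.503%

EAR under continuous compounding: e^0.02502 − 1 = 0.025336.
Solve (1 + r/52)^52 = 1.025336: r/52 = 1.025336^(1/52) − 1 = 0.000481, so r = 0.025026 = 2.503%.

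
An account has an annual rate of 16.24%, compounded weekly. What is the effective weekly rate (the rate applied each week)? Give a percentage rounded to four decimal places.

0.3123%

With a nominal annual rate compounded weekly, the periodic rate is the nominal rate divided by 52.
i = 0.1624 / 52 = 0.0031231 = 0.3123%.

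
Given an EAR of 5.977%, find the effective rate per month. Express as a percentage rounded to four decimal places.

The per-month rate i satisfies (1 + i)^12 = 1 + 0.05977.
i = 1.05977^(1/12) − 1 = 0.0048494 = 0.4849%.

0.4849%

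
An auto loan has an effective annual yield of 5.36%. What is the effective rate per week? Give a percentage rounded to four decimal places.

0.1005%

The per-week rate i satisfies (1 + i)^52 = 1 + 0.0536.
i = 1.0536^(1/52) − 1 = 0.0010046 = 0.1005%.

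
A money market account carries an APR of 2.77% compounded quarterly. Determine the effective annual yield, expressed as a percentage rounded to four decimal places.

2.7989%

EAR = (1 + 0.0277/4)^4 − 1.
= 1.027989 − 1 = 2.7989%.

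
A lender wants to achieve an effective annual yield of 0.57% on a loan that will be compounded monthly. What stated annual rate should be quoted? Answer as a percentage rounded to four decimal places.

0.5685%

(1 + r/12)^12 − 1 = 0.0057, so 1 + r/12 = 1.0057^(1/12).
r/12 = 0.000474, so r = 0.005685 = 0.5685%.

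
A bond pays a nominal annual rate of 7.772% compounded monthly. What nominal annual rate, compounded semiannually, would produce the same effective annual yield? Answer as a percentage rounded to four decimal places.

7.8989%

EAR = (1 + 0.07772/12)^12 − 1 = 0.080549.
Solve (1 + r/2)^2 = 1.080549: r/2 = 1.080549^(1/2) − 1 = 0.039495, so r = 0.078989 = 7.8989%.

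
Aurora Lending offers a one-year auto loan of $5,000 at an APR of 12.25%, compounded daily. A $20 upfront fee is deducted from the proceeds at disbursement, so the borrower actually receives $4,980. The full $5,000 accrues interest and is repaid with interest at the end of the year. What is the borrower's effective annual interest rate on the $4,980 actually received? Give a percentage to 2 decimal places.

13.48%

Amount owed after one year: 5,000 × (1 + 0.1225/365)^365 = 5,000 × 1.130296 = $5,651.48.
Effective rate on net proceeds: 5,651.48 / 4,980 − 1 = 0.134835 = 13.48%.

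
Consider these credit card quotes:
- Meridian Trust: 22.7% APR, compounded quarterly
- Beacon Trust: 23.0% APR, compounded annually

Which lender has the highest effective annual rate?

Meridian Trust: (1 + 0.227/4)^4 − 1 = 24.706%
Beacon Trust: compounded annually, EAR = 23.000%
The highest effective annual rate is Meridian Trust at 24.706%.

Meridian Trust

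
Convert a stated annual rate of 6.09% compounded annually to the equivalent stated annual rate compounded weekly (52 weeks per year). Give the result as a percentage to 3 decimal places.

Compounded annually, EAR = nominal = 0.060900.
Solve (1 + r/52)^52 = 1.060900: r/52 = 1.060900^(1/52) − 1 = 0.001138, so r = 0.059151 = 5.915%.

5.915%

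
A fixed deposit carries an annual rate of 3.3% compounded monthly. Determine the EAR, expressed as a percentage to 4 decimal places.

EAR = (1 + 0.033/12)^12 − 1.
= 1.033504 − 1 = 3.3504%.

3.3504%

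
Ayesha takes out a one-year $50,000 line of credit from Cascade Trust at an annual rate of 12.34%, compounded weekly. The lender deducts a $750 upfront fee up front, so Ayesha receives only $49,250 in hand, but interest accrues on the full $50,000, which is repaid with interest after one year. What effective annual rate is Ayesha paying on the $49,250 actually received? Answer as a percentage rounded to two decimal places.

Amount owed after one year: 50,000 × (1 + 0.1234/52)^52 = 50,000 × 1.131171 = $56,558.57.
Effective rate on net proceeds: 56,558.57 / 49,250 − 1 = 0.148397 = 14.84%.

14.84%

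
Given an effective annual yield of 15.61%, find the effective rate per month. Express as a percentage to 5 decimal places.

The per-month rate i satisfies (1 + i)^12 = 1 + 0.1561.
i = 1.1561^(1/12) − 1 = 0.0121610 = 1.21610%.

1.21610%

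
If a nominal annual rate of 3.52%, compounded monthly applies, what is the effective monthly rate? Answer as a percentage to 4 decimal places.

0.2933%

With a nominal annual rate compounded monthly, the periodic rate is the nominal rate divided by 12.
i = 0.0352 / 12 = 0.0029333 = 0.2933%.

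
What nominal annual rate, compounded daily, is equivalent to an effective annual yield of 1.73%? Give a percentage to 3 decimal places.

1.715%

(1 + r/365)^365 − 1 = 0.0173, so 1 + r/365 = 1.0173^(1/365).
r/365 = 0.000047, so r = 0.017152 = 1.715%.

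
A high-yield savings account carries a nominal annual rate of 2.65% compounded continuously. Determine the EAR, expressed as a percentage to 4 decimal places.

With continuous compounding, EAR = e^0.0265 − 1.
e^0.0265 = 1.026854, so EAR = 0.026854 = 2.6854%.

2.6854%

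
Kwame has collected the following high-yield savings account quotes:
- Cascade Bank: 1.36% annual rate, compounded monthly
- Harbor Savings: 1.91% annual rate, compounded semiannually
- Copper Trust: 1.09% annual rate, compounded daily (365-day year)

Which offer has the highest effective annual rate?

Harbor Savings

Cascade Bank: (1 + 0.0136/12)^12 − 1 = 1.369%
Harbor Savings: (1 + 0.0191/2)^2 − 1 = 1.919%
Copper Trust: (1 + 0.0109/365)^365 − 1 = 1.096%
The highest effective annual rate is Harbor Savings at 1.919%.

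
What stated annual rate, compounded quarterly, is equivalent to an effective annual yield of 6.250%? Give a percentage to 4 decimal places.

(1 + r/4)^4 − 1 = 0.06250, so 1 + r/4 = 1.06250^(1/4).
r/4 = 0.015272, so r = 0.061086 = 6.1086%.

6.1086%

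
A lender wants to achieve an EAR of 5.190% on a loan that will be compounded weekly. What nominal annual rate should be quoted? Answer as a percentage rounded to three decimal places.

(1 + r/52)^52 − 1 = 0.05190, so 1 + r/52 = 1.05190^(1/52).
r/52 = 0.000974, so r = 0.050623 = 5.062%.

5.062%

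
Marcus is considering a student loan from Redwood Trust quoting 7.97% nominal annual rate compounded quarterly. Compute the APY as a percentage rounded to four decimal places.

EAR = (1 + 0.0797/4)^4 − 1.
= 1.082114 − 1 = 8.2114%.

8.2114%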